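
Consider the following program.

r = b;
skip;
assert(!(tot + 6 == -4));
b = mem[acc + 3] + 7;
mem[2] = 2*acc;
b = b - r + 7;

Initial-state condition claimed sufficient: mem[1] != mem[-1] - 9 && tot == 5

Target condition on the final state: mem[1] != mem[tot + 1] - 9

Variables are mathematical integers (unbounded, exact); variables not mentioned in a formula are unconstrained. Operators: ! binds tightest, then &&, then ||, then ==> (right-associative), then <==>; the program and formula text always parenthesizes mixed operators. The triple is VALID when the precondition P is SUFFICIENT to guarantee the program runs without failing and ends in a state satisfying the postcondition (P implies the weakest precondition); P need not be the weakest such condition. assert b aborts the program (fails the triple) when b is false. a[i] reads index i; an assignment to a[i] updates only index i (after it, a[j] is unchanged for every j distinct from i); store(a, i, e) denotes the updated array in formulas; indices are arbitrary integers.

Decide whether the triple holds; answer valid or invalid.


Working backward. After the program, mem[1] != mem[tot + 1] - 9 must hold.
Before b := b - r + 7: mem[1] != mem[tot + 1] - 9
Before mem[2] := 2*acc: mem[1] != store(mem, 2, 2*acc)[tot + 1] - 9
Before b := mem[acc + 3] + 7: mem[1] != store(mem, 2, 2*acc)[tot + 1] - 9
Before assert !(tot + 6 == -4): (!(tot == -10)) && mem[1] != store(mem, 2, 2*acc)[tot + 1] - 9
Before skip: (!(tot == -10)) && mem[1] != store(mem, 2, 2*acc)[tot + 1] - 9
Before r := b: (!(tot == -10)) && mem[1] != store(mem, 2, 2*acc)[tot + 1] - 9
The weakest precondition is (!(tot == -10)) && mem[1] != store(mem, 2, 2*acc)[tot + 1] - 9.
Check whether mem[1] != mem[-1] - 9 && tot == 5 implies it.
Countermodel: at the initial state acc = 0, mem = {[-1] = -15215, [1] = 0, [2] = 0, [6] = 9, elsewhere 0}, tot = 5, the precondition holds but the weakest precondition fails.
Answer: invalid


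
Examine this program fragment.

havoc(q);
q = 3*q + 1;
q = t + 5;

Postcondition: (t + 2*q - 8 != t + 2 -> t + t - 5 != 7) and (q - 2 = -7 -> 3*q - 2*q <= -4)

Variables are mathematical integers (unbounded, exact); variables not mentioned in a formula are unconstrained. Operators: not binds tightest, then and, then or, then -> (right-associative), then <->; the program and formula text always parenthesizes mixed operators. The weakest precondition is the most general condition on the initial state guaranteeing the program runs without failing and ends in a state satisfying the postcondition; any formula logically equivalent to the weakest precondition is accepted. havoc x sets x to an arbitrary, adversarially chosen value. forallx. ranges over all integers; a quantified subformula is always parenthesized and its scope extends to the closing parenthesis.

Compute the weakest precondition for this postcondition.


Working backward. After the program, the postcondition (t + 2*q - 8 != t + 2 -> t + t - 5 != 7) and (q - 2 = -7 -> 3*q - 2*q <= -4) must hold; in canonical form it is (2*q != 10 -> 2*t != 12) and (q = -5 -> q <= -4).
Before q := t + 5: (2*t != 0 -> 2*t != 12) and (t = -10 -> t <= -9)
Before q := 3*q + 1: (2*t != 0 -> 2*t != 12) and (t = -10 -> t <= -9)
Before havoc q: (2*t != 0 -> 2*t != 12) and (t = -10 -> t <= -9)
Answer: WP = (2*t != 0 -> 2*t != 12) and (t = -10 -> t <= -9)


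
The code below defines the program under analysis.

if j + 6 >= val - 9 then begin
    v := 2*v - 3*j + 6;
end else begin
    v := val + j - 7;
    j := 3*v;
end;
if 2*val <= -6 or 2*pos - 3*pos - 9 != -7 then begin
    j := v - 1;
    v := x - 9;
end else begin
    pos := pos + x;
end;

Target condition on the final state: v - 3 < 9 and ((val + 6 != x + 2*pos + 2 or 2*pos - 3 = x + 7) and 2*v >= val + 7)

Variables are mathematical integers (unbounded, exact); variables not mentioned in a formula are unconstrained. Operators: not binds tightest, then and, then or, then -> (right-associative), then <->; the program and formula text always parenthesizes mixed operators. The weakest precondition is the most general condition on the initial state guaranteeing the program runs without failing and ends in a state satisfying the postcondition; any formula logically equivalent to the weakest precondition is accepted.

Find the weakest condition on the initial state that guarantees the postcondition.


Working backward. After the program, the postcondition v - 3 < 9 and ((val + 6 != x + 2*pos + 2 or 2*pos - 3 = x + 7) and 2*v >= val + 7) must hold; in canonical form it is v < 12 and (val != 2*pos + x - 4 or 2*pos = x + 10) and 2*v >= val + 7.
Then branch requires x < 21 and (val != 2*pos + x - 4 or 2*pos = x + 10) and 2*x >= val + 25; else branch requires v < 12 and (val != 2*pos + 3*x - 4 or 2*pos + x = 10) and 2*v >= val + 7.
Before the if: ((2*val <= -6 or pos != -2) -> (x < 21 and (val != 2*pos + x - 4 or 2*pos = x + 10) and 2*x >= val + 25)) and ((not (2*val <= -6 or pos != -2)) -> (v < 12 and (val != 2*pos + 3*x - 4 or 2*pos + x = 10) and 2*v >= val + 7))
Then branch requires ((2*val <= -6 or pos != -2) -> (x < 21 and (val != 2*pos + x - 4 or 2*pos = x + 10) and 2*x >= val + 25)) and ((not (2*val <= -6 or pos != -2)) -> (2*v < 3*j + 6 and (val != 2*pos + 3*x - 4 or 2*pos + x = 10) and 4*v >= 6*j + val - 5)); else branch requires ((2*val <= -6 or pos != -2) -> (x < 21 and (val != 2*pos + x - 4 or 2*pos = x + 10) and 2*x >= val + 25)) and ((not (2*val <= -6 or pos != -2)) -> (j + val < 19 and (val != 2*pos + 3*x - 4 or 2*pos + x = 10) and 2*j + val >= 21)).
Before the if: (j >= val - 15 -> (((2*val <= -6 or pos != -2) -> (x < 21 and (val != 2*pos + x - 4 or 2*pos = x + 10) and 2*x >= val + 25)) and ((not (2*val <= -6 or pos != -2)) -> (2*v < 3*j + 6 and (val != 2*pos + 3*x - 4 or 2*pos + x = 10) and 4*v >= 6*j + val - 5)))) and ((not (j >= val - 15)) -> (((2*val <= -6 or pos != -2) -> (x < 21 and (val != 2*pos + x - 4 or 2*pos = x + 10) and 2*x >= val + 25)) and ((not (2*val <= -6 or pos != -2)) -> (j + val < 19 and (val != 2*pos + 3*x - 4 or 2*pos + x = 10) and 2*j + val >= 21))))
Answer: WP = (j >= val - 15 -> (((2*val <= -6 or pos != -2) -> (x < 21 and (val != 2*pos + x - 4 or 2*pos = x + 10) and 2*x >= val + 25)) and ((not (2*val <= -6 or pos != -2)) -> (2*v < 3*j + 6 and (val != 2*pos + 3*x - 4 or 2*pos + x = 10) and 4*v >= 6*j + val - 5)))) and ((not (j >= val - 15)) -> (((2*val <= -6 or pos != -2) -> (x < 21 and (val != 2*pos + x - 4 or 2*pos = x + 10) and 2*x >= val + 25)) and ((not (2*val <= -6 or pos != -2)) -> (j + val < 19 and (val != 2*pos + 3*x - 4 or 2*pos + x = 10) and 2*j + val >= 21))))


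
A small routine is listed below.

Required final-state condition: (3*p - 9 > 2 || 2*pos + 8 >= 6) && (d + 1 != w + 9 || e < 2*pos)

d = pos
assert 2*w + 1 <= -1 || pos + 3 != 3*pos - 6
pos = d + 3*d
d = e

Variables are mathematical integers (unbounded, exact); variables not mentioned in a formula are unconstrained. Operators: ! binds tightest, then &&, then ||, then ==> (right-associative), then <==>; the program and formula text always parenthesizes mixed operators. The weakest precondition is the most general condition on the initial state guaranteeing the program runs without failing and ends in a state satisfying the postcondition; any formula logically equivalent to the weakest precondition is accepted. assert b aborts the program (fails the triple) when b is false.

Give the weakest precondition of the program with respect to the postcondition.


Working backward. After the program, the postcondition (3*p - 9 > 2 || 2*pos + 8 >= 6) && (d + 1 != w + 9 || e < 2*pos) must hold; in canonical form it is (3*p > 11 || 2*pos >= -2) && (d != w + 8 || e < 2*pos).
Before d := e: (3*p > 11 || 2*pos >= -2) && (e != w + 8 || e < 2*pos)
Before pos := d + 3*d: (3*p > 11 || 8*d >= -2) && (e != w + 8 || e < 8*d)
Before assert 2*w + 1 <= -1 || pos + 3 != 3*pos - 6: (2*w <= -2 || 2*pos != 9) && (3*p > 11 || 8*d >= -2) && (e != w + 8 || e < 8*d)
Before d := pos: (2*w <= -2 || 2*pos != 9) && (3*p > 11 || 8*pos >= -2) && (e != w + 8 || e < 8*pos)
Answer: WP = (2*w <= -2 || 2*pos != 9) && (3*p > 11 || 8*pos >= -2) && (e != w + 8 || e < 8*pos)


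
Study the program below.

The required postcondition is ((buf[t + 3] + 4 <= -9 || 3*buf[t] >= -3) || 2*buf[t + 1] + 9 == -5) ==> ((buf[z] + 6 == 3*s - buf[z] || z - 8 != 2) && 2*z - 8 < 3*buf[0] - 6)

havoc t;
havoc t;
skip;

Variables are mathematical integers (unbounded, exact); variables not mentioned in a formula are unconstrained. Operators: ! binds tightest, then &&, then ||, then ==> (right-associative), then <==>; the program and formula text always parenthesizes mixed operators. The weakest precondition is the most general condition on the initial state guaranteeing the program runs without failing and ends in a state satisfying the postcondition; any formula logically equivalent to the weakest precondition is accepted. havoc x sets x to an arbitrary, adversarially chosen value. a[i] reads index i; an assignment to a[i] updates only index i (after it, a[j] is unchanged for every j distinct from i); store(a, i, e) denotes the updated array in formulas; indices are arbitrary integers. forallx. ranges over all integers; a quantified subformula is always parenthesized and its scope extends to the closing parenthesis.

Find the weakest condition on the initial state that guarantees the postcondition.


Working backward. After the program, the postcondition ((buf[t + 3] + 4 <= -9 || 3*buf[t] >= -3) || 2*buf[t + 1] + 9 == -5) ==> ((buf[z] + 6 == 3*s - buf[z] || z - 8 != 2) && 2*z - 8 < 3*buf[0] - 6) must hold; in canonical form it is (buf[t + 3] <= -13 || 3*buf[t] >= -3 || 2*buf[t + 1] == -14) ==> ((2*buf[z] == 3*s - 6 || z != 10) && 2*z < 3*buf[0] + 2).
Before skip: (buf[t + 3] <= -13 || 3*buf[t] >= -3 || 2*buf[t + 1] == -14) ==> ((2*buf[z] == 3*s - 6 || z != 10) && 2*z < 3*buf[0] + 2)
Before havoc t: forall t_1. ((buf[t_1 + 3] <= -13 || 3*buf[t_1] >= -3 || 2*buf[t_1 + 1] == -14) ==> ((2*buf[z] == 3*s - 6 || z != 10) && 2*z < 3*buf[0] + 2))
Before havoc t: forall t_1. ((buf[t_1 + 3] <= -13 || 3*buf[t_1] >= -3 || 2*buf[t_1 + 1] == -14) ==> ((2*buf[z] == 3*s - 6 || z != 10) && 2*z < 3*buf[0] + 2))
Answer: WP = forall t_1. ((buf[t_1 + 3] <= -13 || 3*buf[t_1] >= -3 || 2*buf[t_1 + 1] == -14) ==> ((2*buf[z] == 3*s - 6 || z != 10) && 2*z < 3*buf[0] + 2))


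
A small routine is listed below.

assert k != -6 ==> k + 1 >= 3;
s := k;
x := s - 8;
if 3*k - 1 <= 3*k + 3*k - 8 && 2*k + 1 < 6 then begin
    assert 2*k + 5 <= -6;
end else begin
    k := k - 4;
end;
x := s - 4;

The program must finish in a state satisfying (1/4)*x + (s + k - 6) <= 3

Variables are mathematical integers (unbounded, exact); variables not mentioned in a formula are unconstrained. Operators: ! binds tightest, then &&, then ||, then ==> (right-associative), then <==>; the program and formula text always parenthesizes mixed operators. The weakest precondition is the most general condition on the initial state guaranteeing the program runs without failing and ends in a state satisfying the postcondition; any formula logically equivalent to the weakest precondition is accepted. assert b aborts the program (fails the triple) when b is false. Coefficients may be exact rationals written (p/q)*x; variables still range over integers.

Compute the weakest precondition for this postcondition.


Working backward. After the program, the postcondition (1/4)*x + (s + k - 6) <= 3 must hold; in canonical form it is k + s + (1/4)*x <= 9.
Before x := s - 4: k + (5/4)*s <= 10
Then branch requires 2*k <= -11 && k + (5/4)*s <= 10; else branch requires k + (5/4)*s <= 14.
Before the if: ((3*k >= 7 && 2*k < 5) ==> (2*k <= -11 && k + (5/4)*s <= 10)) && ((!(3*k >= 7 && 2*k < 5)) ==> k + (5/4)*s <= 14)
Before x := s - 8: ((3*k >= 7 && 2*k < 5) ==> (2*k <= -11 && k + (5/4)*s <= 10)) && ((!(3*k >= 7 && 2*k < 5)) ==> k + (5/4)*s <= 14)
Before s := k: ((3*k >= 7 && 2*k < 5) ==> (2*k <= -11 && (9/4)*k <= 10)) && ((!(3*k >= 7 && 2*k < 5)) ==> (9/4)*k <= 14)
Before assert k != -6 ==> k + 1 >= 3: (k != -6 ==> k >= 2) && ((3*k >= 7 && 2*k < 5) ==> (2*k <= -11 && (9/4)*k <= 10)) && ((!(3*k >= 7 && 2*k < 5)) ==> (9/4)*k <= 14)
Answer: WP = (k != -6 ==> k >= 2) && ((3*k >= 7 && 2*k < 5) ==> (2*k <= -11 && (9/4)*k <= 10)) && ((!(3*k >= 7 && 2*k < 5)) ==> (9/4)*k <= 14)


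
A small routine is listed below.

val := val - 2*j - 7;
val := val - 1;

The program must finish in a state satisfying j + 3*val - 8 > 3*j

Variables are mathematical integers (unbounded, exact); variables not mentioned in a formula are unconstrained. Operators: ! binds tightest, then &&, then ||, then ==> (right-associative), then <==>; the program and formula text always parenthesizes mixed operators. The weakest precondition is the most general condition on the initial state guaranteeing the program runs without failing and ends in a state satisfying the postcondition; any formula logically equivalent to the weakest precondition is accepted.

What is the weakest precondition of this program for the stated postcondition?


Working backward. After the program, the postcondition j + 3*val - 8 > 3*j must hold; in canonical form it is 3*val > 2*j + 8.
Before val := val - 1: 3*val > 2*j + 11
Before val := val - 2*j - 7: 3*val > 8*j + 32
Answer: WP = 3*val > 8*j + 32


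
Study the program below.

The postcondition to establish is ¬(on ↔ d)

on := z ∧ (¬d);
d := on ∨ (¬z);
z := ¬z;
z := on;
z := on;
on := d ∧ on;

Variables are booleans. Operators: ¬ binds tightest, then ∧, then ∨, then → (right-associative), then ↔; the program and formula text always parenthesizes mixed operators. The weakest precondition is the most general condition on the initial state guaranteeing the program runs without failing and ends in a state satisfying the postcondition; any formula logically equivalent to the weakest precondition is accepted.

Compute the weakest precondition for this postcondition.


Working backward. After the program, ¬(on ↔ d) must hold.
Before on := d ∧ on: ¬((d ∧ on) ↔ d)
Before z := on: ¬((d ∧ on) ↔ d)
Before z := on: ¬((d ∧ on) ↔ d)
Before z := ¬z: ¬((d ∧ on) ↔ d)
Before d := on ∨ (¬z): ¬(((on ∨ (¬z)) ∧ on) ↔ (on ∨ (¬z)))
Before on := z ∧ (¬d): ¬((((z ∧ (¬d)) ∨ (¬z)) ∧ z ∧ (¬d)) ↔ ((z ∧ (¬d)) ∨ (¬z)))
Answer: WP = ¬((((z ∧ (¬d)) ∨ (¬z)) ∧ z ∧ (¬d)) ↔ ((z ∧ (¬d)) ∨ (¬z)))


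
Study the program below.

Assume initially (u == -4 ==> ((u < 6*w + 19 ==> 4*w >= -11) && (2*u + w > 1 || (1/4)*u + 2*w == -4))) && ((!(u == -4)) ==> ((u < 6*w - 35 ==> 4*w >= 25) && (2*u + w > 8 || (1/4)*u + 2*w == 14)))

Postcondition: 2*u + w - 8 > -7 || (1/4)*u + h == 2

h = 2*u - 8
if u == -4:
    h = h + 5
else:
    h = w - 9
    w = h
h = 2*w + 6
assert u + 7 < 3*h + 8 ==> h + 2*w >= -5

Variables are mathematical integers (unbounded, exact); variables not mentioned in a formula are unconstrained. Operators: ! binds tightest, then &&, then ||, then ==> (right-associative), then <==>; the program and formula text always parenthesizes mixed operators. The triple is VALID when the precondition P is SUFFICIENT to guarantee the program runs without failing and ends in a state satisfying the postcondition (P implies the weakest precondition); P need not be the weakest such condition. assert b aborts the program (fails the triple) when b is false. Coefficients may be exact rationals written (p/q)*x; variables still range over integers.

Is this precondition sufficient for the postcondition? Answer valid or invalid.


Working backward. After the program, the postcondition 2*u + w - 8 > -7 || (1/4)*u + h == 2 must hold; in canonical form it is 2*u + w > 1 || h + (1/4)*u == 2.
Before assert u + 7 < 3*h + 8 ==> h + 2*w >= -5: (u < 3*h + 1 ==> h + 2*w >= -5) && (2*u + w > 1 || h + (1/4)*u == 2)
Before h := 2*w + 6: (u < 6*w + 19 ==> 4*w >= -11) && (2*u + w > 1 || (1/4)*u + 2*w == -4)
Then branch requires (u < 6*w + 19 ==> 4*w >= -11) && (2*u + w > 1 || (1/4)*u + 2*w == -4); else branch requires (u < 6*w - 35 ==> 4*w >= 25) && (2*u + w > 10 || (1/4)*u + 2*w == 14).
Before the if: (u == -4 ==> ((u < 6*w + 19 ==> 4*w >= -11) && (2*u + w > 1 || (1/4)*u + 2*w == -4))) && ((!(u == -4)) ==> ((u < 6*w - 35 ==> 4*w >= 25) && (2*u + w > 10 || (1/4)*u + 2*w == 14)))
Before h := 2*u - 8: (u == -4 ==> ((u < 6*w + 19 ==> 4*w >= -11) && (2*u + w > 1 || (1/4)*u + 2*w == -4))) && ((!(u == -4)) ==> ((u < 6*w - 35 ==> 4*w >= 25) && (2*u + w > 10 || (1/4)*u + 2*w == 14)))
The weakest precondition is (u == -4 ==> ((u < 6*w + 19 ==> 4*w >= -11) && (2*u + w > 1 || (1/4)*u + 2*w == -4))) && ((!(u == -4)) ==> ((u < 6*w - 35 ==> 4*w >= 25) && (2*u + w > 10 || (1/4)*u + 2*w == 14))).
Check whether (u == -4 ==> ((u < 6*w + 19 ==> 4*w >= -11) && (2*u + w > 1 || (1/4)*u + 2*w == -4))) && ((!(u == -4)) ==> ((u < 6*w - 35 ==> 4*w >= 25) && (2*u + w > 8 || (1/4)*u + 2*w == 14))) implies it.
Countermodel: at the initial state u = -5, w = 19, the precondition holds but the weakest precondition fails.
Answer: invalid


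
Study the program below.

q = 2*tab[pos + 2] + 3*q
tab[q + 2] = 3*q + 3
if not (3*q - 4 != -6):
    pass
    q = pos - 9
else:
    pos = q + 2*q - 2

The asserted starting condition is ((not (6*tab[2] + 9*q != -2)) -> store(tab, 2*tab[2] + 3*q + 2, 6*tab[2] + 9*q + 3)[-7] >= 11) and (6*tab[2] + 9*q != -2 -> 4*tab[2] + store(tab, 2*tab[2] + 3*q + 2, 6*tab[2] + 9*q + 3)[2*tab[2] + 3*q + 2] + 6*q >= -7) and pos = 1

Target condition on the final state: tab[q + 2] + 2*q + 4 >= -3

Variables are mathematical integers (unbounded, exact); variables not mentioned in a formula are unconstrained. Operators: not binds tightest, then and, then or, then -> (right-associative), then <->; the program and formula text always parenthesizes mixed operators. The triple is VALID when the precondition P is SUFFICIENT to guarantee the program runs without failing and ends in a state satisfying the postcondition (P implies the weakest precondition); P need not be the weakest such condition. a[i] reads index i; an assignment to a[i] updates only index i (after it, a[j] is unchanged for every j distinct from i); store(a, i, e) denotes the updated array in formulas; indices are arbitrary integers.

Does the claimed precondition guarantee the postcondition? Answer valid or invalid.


Working backward. After the program, the postcondition tab[q + 2] + 2*q + 4 >= -3 must hold; in canonical form it is tab[q + 2] + 2*q >= -7.
Then branch requires tab[pos - 7] + 2*pos >= 11; else branch requires tab[q + 2] + 2*q >= -7.
Before the if: ((not (3*q != -2)) -> tab[pos - 7] + 2*pos >= 11) and (3*q != -2 -> tab[q + 2] + 2*q >= -7)
Before tab[q + 2] := 3*q + 3: ((not (3*q != -2)) -> store(tab, q + 2, 3*q + 3)[pos - 7] + 2*pos >= 11) and (3*q != -2 -> store(tab, q + 2, 3*q + 3)[q + 2] + 2*q >= -7)
Before q := 2*tab[pos + 2] + 3*q: ((not (6*tab[pos + 2] + 9*q != -2)) -> store(tab, 2*tab[pos + 2] + 3*q + 2, 6*tab[pos + 2] + 9*q + 3)[pos - 7] + 2*pos >= 11) and (6*tab[pos + 2] + 9*q != -2 -> 4*tab[pos + 2] + store(tab, 2*tab[pos + 2] + 3*q + 2, 6*tab[pos + 2] + 9*q + 3)[2*tab[pos + 2] + 3*q + 2] + 6*q >= -7)
The weakest precondition is ((not (6*tab[pos + 2] + 9*q != -2)) -> store(tab, 2*tab[pos + 2] + 3*q + 2, 6*tab[pos + 2] + 9*q + 3)[pos - 7] + 2*pos >= 11) and (6*tab[pos + 2] + 9*q != -2 -> 4*tab[pos + 2] + store(tab, 2*tab[pos + 2] + 3*q + 2, 6*tab[pos + 2] + 9*q + 3)[2*tab[pos + 2] + 3*q + 2] + 6*q >= -7).
Check whether ((not (6*tab[2] + 9*q != -2)) -> store(tab, 2*tab[2] + 3*q + 2, 6*tab[2] + 9*q + 3)[-7] >= 11) and (6*tab[2] + 9*q != -2 -> 4*tab[2] + store(tab, 2*tab[2] + 3*q + 2, 6*tab[2] + 9*q + 3)[2*tab[2] + 3*q + 2] + 6*q >= -7) and pos = 1 implies it.
Countermodel: at the initial state pos = 1, q = 1, tab = {[-7] = -3, [-6] = -3, [-1] = -3, [2] = 0, [3] = -3, [5] = -3, elsewhere -3}, the precondition holds but the weakest precondition fails.
Answer: invalid


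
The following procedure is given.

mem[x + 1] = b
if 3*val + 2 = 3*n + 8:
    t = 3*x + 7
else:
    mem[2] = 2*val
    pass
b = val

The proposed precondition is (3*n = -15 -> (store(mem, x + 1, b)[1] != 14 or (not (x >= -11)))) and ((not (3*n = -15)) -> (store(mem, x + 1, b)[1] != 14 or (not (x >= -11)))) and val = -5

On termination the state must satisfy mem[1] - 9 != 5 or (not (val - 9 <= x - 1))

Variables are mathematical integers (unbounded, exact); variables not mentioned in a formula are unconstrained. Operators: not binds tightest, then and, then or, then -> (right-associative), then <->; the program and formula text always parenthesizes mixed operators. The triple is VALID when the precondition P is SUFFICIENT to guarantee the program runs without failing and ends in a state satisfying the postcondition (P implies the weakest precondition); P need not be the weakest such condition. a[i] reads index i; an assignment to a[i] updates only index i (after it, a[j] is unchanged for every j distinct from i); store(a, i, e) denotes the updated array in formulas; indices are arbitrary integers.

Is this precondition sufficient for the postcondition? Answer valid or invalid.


Working backward. After the program, the postcondition mem[1] - 9 != 5 or (not (val - 9 <= x - 1)) must hold; in canonical form it is mem[1] != 14 or (not (val <= x + 8)).
Before b := val: mem[1] != 14 or (not (val <= x + 8))
Then branch requires mem[1] != 14 or (not (val <= x + 8)); else branch requires mem[1] != 14 or (not (val <= x + 8)).
Before the if: (3*val = 3*n + 6 -> (mem[1] != 14 or (not (val <= x + 8)))) and ((not (3*val = 3*n + 6)) -> (mem[1] != 14 or (not (val <= x + 8))))
Before mem[x + 1] := b: (3*val = 3*n + 6 -> (store(mem, x + 1, b)[1] != 14 or (not (val <= x + 8)))) and ((not (3*val = 3*n + 6)) -> (store(mem, x + 1, b)[1] != 14 or (not (val <= x + 8))))
The weakest precondition is (3*val = 3*n + 6 -> (store(mem, x + 1, b)[1] != 14 or (not (val <= x + 8)))) and ((not (3*val = 3*n + 6)) -> (store(mem, x + 1, b)[1] != 14 or (not (val <= x + 8)))).
Check whether (3*n = -15 -> (store(mem, x + 1, b)[1] != 14 or (not (x >= -11)))) and ((not (3*n = -15)) -> (store(mem, x + 1, b)[1] != 14 or (not (x >= -11)))) and val = -5 implies it.
Countermodel: at the initial state b = 14, mem = {[-11] = 14, [1] = 14, elsewhere 14}, n = -7, val = -5, x = -12, the precondition holds but the weakest precondition fails.
Answer: invalid


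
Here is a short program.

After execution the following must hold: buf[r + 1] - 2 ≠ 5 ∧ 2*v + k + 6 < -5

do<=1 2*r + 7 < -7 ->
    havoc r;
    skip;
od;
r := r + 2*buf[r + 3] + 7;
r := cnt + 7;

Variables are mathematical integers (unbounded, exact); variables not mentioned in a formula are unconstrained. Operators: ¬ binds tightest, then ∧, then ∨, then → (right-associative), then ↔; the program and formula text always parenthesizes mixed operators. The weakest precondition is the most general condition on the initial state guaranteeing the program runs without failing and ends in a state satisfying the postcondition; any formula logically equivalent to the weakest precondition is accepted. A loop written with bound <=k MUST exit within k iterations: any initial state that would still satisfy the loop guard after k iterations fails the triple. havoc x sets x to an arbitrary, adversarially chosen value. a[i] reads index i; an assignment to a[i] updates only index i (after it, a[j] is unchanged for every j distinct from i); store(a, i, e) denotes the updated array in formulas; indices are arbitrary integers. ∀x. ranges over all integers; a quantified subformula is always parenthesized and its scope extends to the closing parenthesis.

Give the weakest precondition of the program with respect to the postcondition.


Working backward. After the program, the postcondition buf[r + 1] - 2 ≠ 5 ∧ 2*v + k + 6 < -5 must hold; in canonical form it is buf[r + 1] ≠ 7 ∧ k + 2*v < -11.
Before r := cnt + 7: buf[cnt + 8] ≠ 7 ∧ k + 2*v < -11
Before r := r + 2*buf[r + 3] + 7: buf[cnt + 8] ≠ 7 ∧ k + 2*v < -11
Before the loop (bound <=1), unroll the exhaustion recursion (WP_0 = exit-now case; WP_j = one more guarded iteration, up to j = 1):
  WP_0: (¬(2*r < -14)) ∧ buf[cnt + 8] ≠ 7 ∧ k + 2*v < -11
  WP_1: (2*r < -14 → (∀r_1. ((¬(2*r_1 < -14)) ∧ buf[cnt + 8] ≠ 7 ∧ k + 2*v < -11))) ∧ ((¬(2*r < -14)) → (buf[cnt + 8] ≠ 7 ∧ k + 2*v < -11))
So before the loop: (2*r < -14 → (∀r_1. ((¬(2*r_1 < -14)) ∧ buf[cnt + 8] ≠ 7 ∧ k + 2*v < -11))) ∧ ((¬(2*r < -14)) → (buf[cnt + 8] ≠ 7 ∧ k + 2*v < -11))
Answer: WP = (2*r < -14 → (∀r_1. ((¬(2*r_1 < -14)) ∧ buf[cnt + 8] ≠ 7 ∧ k + 2*v < -11))) ∧ ((¬(2*r < -14)) → (buf[cnt + 8] ≠ 7 ∧ k + 2*v < -11))


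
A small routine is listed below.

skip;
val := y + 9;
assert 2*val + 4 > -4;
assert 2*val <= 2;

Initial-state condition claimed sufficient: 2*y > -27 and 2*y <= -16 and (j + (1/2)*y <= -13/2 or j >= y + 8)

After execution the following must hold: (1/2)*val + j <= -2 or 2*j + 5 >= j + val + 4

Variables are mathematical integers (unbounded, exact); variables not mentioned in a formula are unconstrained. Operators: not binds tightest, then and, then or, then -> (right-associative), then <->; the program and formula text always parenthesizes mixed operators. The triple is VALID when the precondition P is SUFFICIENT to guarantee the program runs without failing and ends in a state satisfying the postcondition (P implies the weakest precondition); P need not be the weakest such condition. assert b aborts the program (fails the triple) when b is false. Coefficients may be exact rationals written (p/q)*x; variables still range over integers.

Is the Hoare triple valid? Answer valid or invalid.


Working backward. After the program, the postcondition (1/2)*val + j <= -2 or 2*j + 5 >= j + val + 4 must hold; in canonical form it is j + (1/2)*val <= -2 or j >= val - 1.
Before assert 2*val <= 2: 2*val <= 2 and (j + (1/2)*val <= -2 or j >= val - 1)
Before assert 2*val + 4 > -4: 2*val > -8 and 2*val <= 2 and (j + (1/2)*val <= -2 or j >= val - 1)
Before val := y + 9: 2*y > -26 and 2*y <= -16 and (j + (1/2)*y <= -13/2 or j >= y + 8)
Before skip: 2*y > -26 and 2*y <= -16 and (j + (1/2)*y <= -13/2 or j >= y + 8)
The weakest precondition is 2*y > -26 and 2*y <= -16 and (j + (1/2)*y <= -13/2 or j >= y + 8).
Check whether 2*y > -27 and 2*y <= -16 and (j + (1/2)*y <= -13/2 or j >= y + 8) implies it.
Countermodel: at the initial state j = -6, y = -13, the precondition holds but the weakest precondition fails.
Answer: invalid


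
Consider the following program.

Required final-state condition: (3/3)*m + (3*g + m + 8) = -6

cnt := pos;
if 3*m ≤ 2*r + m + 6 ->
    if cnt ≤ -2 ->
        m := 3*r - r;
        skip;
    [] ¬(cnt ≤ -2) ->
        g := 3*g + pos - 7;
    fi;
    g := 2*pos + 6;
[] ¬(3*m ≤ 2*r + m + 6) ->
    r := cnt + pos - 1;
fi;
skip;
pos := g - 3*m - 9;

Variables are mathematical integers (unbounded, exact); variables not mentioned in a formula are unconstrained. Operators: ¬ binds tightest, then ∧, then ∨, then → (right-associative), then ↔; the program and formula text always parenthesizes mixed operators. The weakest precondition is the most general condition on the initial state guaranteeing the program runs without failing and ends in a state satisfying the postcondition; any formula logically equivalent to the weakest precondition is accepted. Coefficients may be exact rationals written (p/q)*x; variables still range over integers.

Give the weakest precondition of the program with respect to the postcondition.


Working backward. After the program, the postcondition (3/3)*m + (3*g + m + 8) = -6 must hold; in canonical form it is 3*g + 2*m = -14.
Before pos := g - 3*m - 9: 3*g + 2*m = -14
Before skip: 3*g + 2*m = -14
Then branch requires (cnt ≤ -2 → 6*pos + 4*r = -32) ∧ ((¬(cnt ≤ -2)) → 2*m + 6*pos = -32); else branch requires 3*g + 2*m = -14.
Before the if: (2*m ≤ 2*r + 6 → ((cnt ≤ -2 → 6*pos + 4*r = -32) ∧ ((¬(cnt ≤ -2)) → 2*m + 6*pos = -32))) ∧ ((¬(2*m ≤ 2*r + 6)) → 3*g + 2*m = -14)
Before cnt := pos: (2*m ≤ 2*r + 6 → ((pos ≤ -2 → 6*pos + 4*r = -32) ∧ ((¬(pos ≤ -2)) → 2*m + 6*pos = -32))) ∧ ((¬(2*m ≤ 2*r + 6)) → 3*g + 2*m = -14)
Answer: WP = (2*m ≤ 2*r + 6 → ((pos ≤ -2 → 6*pos + 4*r = -32) ∧ ((¬(pos ≤ -2)) → 2*m + 6*pos = -32))) ∧ ((¬(2*m ≤ 2*r + 6)) → 3*g + 2*m = -14)


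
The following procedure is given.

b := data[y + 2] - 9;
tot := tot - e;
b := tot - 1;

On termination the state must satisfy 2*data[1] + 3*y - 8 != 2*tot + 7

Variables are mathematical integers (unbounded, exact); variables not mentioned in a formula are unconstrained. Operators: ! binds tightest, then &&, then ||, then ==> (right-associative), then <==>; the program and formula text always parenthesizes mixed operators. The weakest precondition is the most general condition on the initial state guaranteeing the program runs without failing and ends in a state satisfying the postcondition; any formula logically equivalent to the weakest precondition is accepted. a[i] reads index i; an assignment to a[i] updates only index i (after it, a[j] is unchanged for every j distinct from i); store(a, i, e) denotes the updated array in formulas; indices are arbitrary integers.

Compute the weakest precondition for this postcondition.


Working backward. After the program, the postcondition 2*data[1] + 3*y - 8 != 2*tot + 7 must hold; in canonical form it is 2*data[1] + 3*y != 2*tot + 15.
Before b := tot - 1: 2*data[1] + 3*y != 2*tot + 15
Before tot := tot - e: 2*data[1] + 2*e + 3*y != 2*tot + 15
Before b := data[y + 2] - 9: 2*data[1] + 2*e + 3*y != 2*tot + 15
Answer: WP = 2*data[1] + 2*e + 3*y != 2*tot + 15


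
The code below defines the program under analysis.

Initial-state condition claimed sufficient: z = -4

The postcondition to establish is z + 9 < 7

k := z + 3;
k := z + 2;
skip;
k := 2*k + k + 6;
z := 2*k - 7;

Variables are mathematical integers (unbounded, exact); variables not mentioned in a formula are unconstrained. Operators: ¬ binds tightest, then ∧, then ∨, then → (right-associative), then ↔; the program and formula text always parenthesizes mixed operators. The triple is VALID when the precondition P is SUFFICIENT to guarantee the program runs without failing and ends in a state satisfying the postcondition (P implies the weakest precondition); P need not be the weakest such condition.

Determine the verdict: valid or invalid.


Working backward. After the program, the postcondition z + 9 < 7 must hold; in canonical form it is z < -2.
Before z := 2*k - 7: 2*k < 5
Before k := 2*k + k + 6: 6*k < -7
Before skip: 6*k < -7
Before k := z + 2: 6*z < -19
Before k := z + 3: 6*z < -19
The weakest precondition is 6*z < -19.
Check whether z = -4 implies it.
Every state satisfying the precondition satisfies the weakest precondition: the implication holds.
Answer: valid


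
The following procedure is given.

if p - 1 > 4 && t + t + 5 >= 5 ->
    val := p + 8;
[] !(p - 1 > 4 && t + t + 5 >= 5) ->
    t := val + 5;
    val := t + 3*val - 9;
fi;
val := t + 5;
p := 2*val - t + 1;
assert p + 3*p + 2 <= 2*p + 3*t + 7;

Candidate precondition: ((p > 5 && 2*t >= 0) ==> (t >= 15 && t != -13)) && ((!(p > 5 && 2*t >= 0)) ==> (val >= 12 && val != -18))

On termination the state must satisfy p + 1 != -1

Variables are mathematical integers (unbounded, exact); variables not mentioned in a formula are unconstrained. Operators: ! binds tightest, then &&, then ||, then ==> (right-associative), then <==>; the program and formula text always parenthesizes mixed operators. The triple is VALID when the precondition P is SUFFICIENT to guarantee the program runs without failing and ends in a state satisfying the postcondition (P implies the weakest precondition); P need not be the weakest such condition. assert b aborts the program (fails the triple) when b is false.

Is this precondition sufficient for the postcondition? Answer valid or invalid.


Working backward. After the program, the postcondition p + 1 != -1 must hold; in canonical form it is p != -2.
Before assert p + 3*p + 2 <= 2*p + 3*t + 7: 2*p <= 3*t + 5 && p != -2
Before p := 2*val - t + 1: 4*val <= 5*t + 3 && 2*val != t - 3
Before val := t + 5: t >= 17 && t != -13
Then branch requires t >= 17 && t != -13; else branch requires val >= 12 && val != -18.
Before the if: ((p > 5 && 2*t >= 0) ==> (t >= 17 && t != -13)) && ((!(p > 5 && 2*t >= 0)) ==> (val >= 12 && val != -18))
The weakest precondition is ((p > 5 && 2*t >= 0) ==> (t >= 17 && t != -13)) && ((!(p > 5 && 2*t >= 0)) ==> (val >= 12 && val != -18)).
Check whether ((p > 5 && 2*t >= 0) ==> (t >= 15 && t != -13)) && ((!(p > 5 && 2*t >= 0)) ==> (val >= 12 && val != -18)) implies it.
Countermodel: at the initial state p = 6, t = 15, val = 0, the precondition holds but the weakest precondition fails.
Answer: invalid


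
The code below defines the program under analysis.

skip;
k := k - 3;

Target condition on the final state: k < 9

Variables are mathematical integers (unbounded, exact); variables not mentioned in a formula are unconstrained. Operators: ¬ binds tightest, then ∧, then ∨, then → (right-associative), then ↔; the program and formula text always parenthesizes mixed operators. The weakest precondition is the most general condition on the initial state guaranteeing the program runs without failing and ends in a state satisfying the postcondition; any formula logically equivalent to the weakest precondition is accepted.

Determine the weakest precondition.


Working backward. After the program, k < 9 must hold.
Before k := k - 3: k < 12
Before skip: k < 12
Answer: WP = k < 12


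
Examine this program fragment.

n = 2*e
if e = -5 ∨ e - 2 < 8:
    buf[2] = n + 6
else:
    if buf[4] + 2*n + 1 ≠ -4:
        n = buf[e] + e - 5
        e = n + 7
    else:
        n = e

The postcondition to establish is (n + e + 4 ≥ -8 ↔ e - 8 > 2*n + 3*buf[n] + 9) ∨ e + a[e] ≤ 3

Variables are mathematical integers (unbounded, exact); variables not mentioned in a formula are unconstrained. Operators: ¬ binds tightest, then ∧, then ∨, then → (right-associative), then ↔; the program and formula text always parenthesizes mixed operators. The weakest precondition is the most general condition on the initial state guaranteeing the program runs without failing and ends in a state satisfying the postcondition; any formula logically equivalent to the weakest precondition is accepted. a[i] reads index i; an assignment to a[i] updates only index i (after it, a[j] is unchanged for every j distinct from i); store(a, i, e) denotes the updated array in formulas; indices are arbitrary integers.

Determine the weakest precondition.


Working backward. After the program, the postcondition (n + e + 4 ≥ -8 ↔ e - 8 > 2*n + 3*buf[n] + 9) ∨ e + a[e] ≤ 3 must hold; in canonical form it is (e + n ≥ -12 ↔ e > 3*buf[n] + 2*n + 17) ∨ a[e] + e ≤ 3.
Then branch requires (e + n ≥ -12 ↔ e > 3*store(buf, 2, n + 6)[n] + 2*n + 17) ∨ a[e] + e ≤ 3; else branch requires (buf[4] + 2*n ≠ -5 → ((2*buf[e] + 2*e ≥ -9 ↔ 3*buf[buf[e] + e - 5] + buf[e] + e < -5) ∨ a[buf[e] + e + 2] + buf[e] + e ≤ 1)) ∧ ((¬(buf[4] + 2*n ≠ -5)) → ((2*e ≥ -12 ↔ 3*buf[e] + e < -17) ∨ a[e] + e ≤ 3)).
Before the if: ((e = -5 ∨ e < 10) → ((e + n ≥ -12 ↔ e > 3*store(buf, 2, n + 6)[n] + 2*n + 17) ∨ a[e] + e ≤ 3)) ∧ ((¬(e = -5 ∨ e < 10)) → ((buf[4] + 2*n ≠ -5 → ((2*buf[e] + 2*e ≥ -9 ↔ 3*buf[buf[e] + e - 5] + buf[e] + e < -5) ∨ a[buf[e] + e + 2] + buf[e] + e ≤ 1)) ∧ ((¬(buf[4] + 2*n ≠ -5)) → ((2*e ≥ -12 ↔ 3*buf[e] + e < -17) ∨ a[e] + e ≤ 3))))
Before n := 2*e: ((e = -5 ∨ e < 10) → ((3*e ≥ -12 ↔ 3*store(buf, 2, 2*e + 6)[2*e] + 3*e < -17) ∨ a[e] + e ≤ 3)) ∧ ((¬(e = -5 ∨ e < 10)) → ((buf[4] + 4*e ≠ -5 → ((2*buf[e] + 2*e ≥ -9 ↔ 3*buf[buf[e] + e - 5] + buf[e] + e < -5) ∨ a[buf[e] + e + 2] + buf[e] + e ≤ 1)) ∧ ((¬(buf[4] + 4*e ≠ -5)) → ((2*e ≥ -12 ↔ 3*buf[e] + e < -17) ∨ a[e] + e ≤ 3))))
Answer: WP = ((e = -5 ∨ e < 10) → ((3*e ≥ -12 ↔ 3*store(buf, 2, 2*e + 6)[2*e] + 3*e < -17) ∨ a[e] + e ≤ 3)) ∧ ((¬(e = -5 ∨ e < 10)) → ((buf[4] + 4*e ≠ -5 → ((2*buf[e] + 2*e ≥ -9 ↔ 3*buf[buf[e] + e - 5] + buf[e] + e < -5) ∨ a[buf[e] + e + 2] + buf[e] + e ≤ 1)) ∧ ((¬(buf[4] + 4*e ≠ -5)) → ((2*e ≥ -12 ↔ 3*buf[e] + e < -17) ∨ a[e] + e ≤ 3))))


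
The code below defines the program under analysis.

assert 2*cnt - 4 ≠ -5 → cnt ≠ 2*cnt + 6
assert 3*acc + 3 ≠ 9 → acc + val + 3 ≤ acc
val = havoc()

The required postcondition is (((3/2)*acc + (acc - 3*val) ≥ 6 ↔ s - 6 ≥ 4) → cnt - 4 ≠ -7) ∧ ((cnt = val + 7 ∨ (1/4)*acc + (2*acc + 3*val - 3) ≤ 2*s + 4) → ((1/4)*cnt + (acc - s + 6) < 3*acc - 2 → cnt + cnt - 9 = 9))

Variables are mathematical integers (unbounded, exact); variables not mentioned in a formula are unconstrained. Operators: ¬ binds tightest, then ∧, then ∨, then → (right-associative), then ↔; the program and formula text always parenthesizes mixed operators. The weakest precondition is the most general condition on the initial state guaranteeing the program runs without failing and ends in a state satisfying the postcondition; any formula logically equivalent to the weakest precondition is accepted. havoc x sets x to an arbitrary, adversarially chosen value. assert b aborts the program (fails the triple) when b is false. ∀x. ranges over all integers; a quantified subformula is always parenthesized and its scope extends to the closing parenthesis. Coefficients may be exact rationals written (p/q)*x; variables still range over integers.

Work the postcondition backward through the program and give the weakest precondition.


Working backward. After the program, the postcondition (((3/2)*acc + (acc - 3*val) ≥ 6 ↔ s - 6 ≥ 4) → cnt - 4 ≠ -7) ∧ ((cnt = val + 7 ∨ (1/4)*acc + (2*acc + 3*val - 3) ≤ 2*s + 4) → ((1/4)*cnt + (acc - s + 6) < 3*acc - 2 → cnt + cnt - 9 = 9)) must hold; in canonical form it is (((5/2)*acc ≥ 3*val + 6 ↔ s ≥ 10) → cnt ≠ -3) ∧ ((cnt = val + 7 ∨ (9/4)*acc + 3*val ≤ 2*s + 7) → ((1/4)*cnt < 2*acc + s - 8 → 2*cnt = 18)).
Before havoc val: ∀val_1. ((((5/2)*acc ≥ 3*val_1 + 6 ↔ s ≥ 10) → cnt ≠ -3) ∧ ((cnt = val_1 + 7 ∨ (9/4)*acc + 3*val_1 ≤ 2*s + 7) → ((1/4)*cnt < 2*acc + s - 8 → 2*cnt = 18)))
Before assert 3*acc + 3 ≠ 9 → acc + val + 3 ≤ acc: (3*acc ≠ 6 → val ≤ -3) ∧ (∀val_1. ((((5/2)*acc ≥ 3*val_1 + 6 ↔ s ≥ 10) → cnt ≠ -3) ∧ ((cnt = val_1 + 7 ∨ (9/4)*acc + 3*val_1 ≤ 2*s + 7) → ((1/4)*cnt < 2*acc + s - 8 → 2*cnt = 18))))
Before assert 2*cnt - 4 ≠ -5 → cnt ≠ 2*cnt + 6: (2*cnt ≠ -1 → cnt ≠ -6) ∧ (3*acc ≠ 6 → val ≤ -3) ∧ (∀val_1. ((((5/2)*acc ≥ 3*val_1 + 6 ↔ s ≥ 10) → cnt ≠ -3) ∧ ((cnt = val_1 + 7 ∨ (9/4)*acc + 3*val_1 ≤ 2*s + 7) → ((1/4)*cnt < 2*acc + s - 8 → 2*cnt = 18))))
Answer: WP = (2*cnt ≠ -1 → cnt ≠ -6) ∧ (3*acc ≠ 6 → val ≤ -3) ∧ (∀val_1. ((((5/2)*acc ≥ 3*val_1 + 6 ↔ s ≥ 10) → cnt ≠ -3) ∧ ((cnt = val_1 + 7 ∨ (9/4)*acc + 3*val_1 ≤ 2*s + 7) → ((1/4)*cnt < 2*acc + s - 8 → 2*cnt = 18))))


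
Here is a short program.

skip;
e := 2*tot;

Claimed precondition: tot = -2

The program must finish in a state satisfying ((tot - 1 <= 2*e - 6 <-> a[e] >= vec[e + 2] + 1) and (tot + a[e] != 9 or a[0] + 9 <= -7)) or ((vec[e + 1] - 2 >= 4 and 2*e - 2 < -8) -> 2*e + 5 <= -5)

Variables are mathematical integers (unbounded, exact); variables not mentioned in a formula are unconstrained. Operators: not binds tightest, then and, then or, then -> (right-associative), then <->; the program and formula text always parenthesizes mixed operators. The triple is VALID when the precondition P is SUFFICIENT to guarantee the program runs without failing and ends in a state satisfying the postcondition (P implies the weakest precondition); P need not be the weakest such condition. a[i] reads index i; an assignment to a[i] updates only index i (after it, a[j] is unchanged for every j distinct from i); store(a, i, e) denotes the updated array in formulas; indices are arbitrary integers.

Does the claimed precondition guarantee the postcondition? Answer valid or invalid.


Working backward. After the program, the postcondition ((tot - 1 <= 2*e - 6 <-> a[e] >= vec[e + 2] + 1) and (tot + a[e] != 9 or a[0] + 9 <= -7)) or ((vec[e + 1] - 2 >= 4 and 2*e - 2 < -8) -> 2*e + 5 <= -5) must hold; in canonical form it is ((tot <= 2*e - 5 <-> a[e] >= vec[e + 2] + 1) and (a[e] + tot != 9 or a[0] <= -16)) or ((vec[e + 1] >= 6 and 2*e < -6) -> 2*e <= -10).
Before e := 2*tot: ((3*tot >= 5 <-> a[2*tot] >= vec[2*tot + 2] + 1) and (a[2*tot] + tot != 9 or a[0] <= -16)) or ((vec[2*tot + 1] >= 6 and 4*tot < -6) -> 4*tot <= -10)
Before skip: ((3*tot >= 5 <-> a[2*tot] >= vec[2*tot + 2] + 1) and (a[2*tot] + tot != 9 or a[0] <= -16)) or ((vec[2*tot + 1] >= 6 and 4*tot < -6) -> 4*tot <= -10)
The weakest precondition is ((3*tot >= 5 <-> a[2*tot] >= vec[2*tot + 2] + 1) and (a[2*tot] + tot != 9 or a[0] <= -16)) or ((vec[2*tot + 1] >= 6 and 4*tot < -6) -> 4*tot <= -10).
Check whether tot = -2 implies it.
Countermodel: at the initial state a = {[-4] = 11, [-3] = 11, [-2] = 11, [0] = 7040, elsewhere 11}, tot = -2, vec = {[-4] = 6, [-3] = 6, [-2] = 6, [0] = 6, elsewhere 6}, the precondition holds but the weakest precondition fails.
Answer: invalid
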